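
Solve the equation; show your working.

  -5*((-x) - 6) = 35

Step 1. [-5*((-x) - 6) = 35] LHS = -5·(…); ÷-5 both sides, so div: (-x) - 6 = -7.
Step 2. [(-x) - 6 = -7] 6 comes off first (add 6) ⇒ sub: -x = -1.
Step 3. [-x = -1] flip signs both sides ⇒ neg: x = 1.

Answer: x ∈ {1}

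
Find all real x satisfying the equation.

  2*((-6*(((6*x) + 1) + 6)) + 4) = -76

Step 1. [2*((-6*(((6*x) + 1) + 6)) + 4) = -76] leading coefficient 2: divide by 2 ⇒ div: (-6*(((6*x) + 1) + 6)) + 4 = -38.
Step 2. [(-6*(((6*x) + 1) + 6)) + 4 = -38] subtract 4: x sits inside (… + 4), so sub: -6*(((6*x) + 1) + 6) = -42.
Step 3. [-6*(((6*x) + 1) + 6) = -42] -6 out front; divide by -6. So div: ((6*x) + 1) + 6 = 7.
Step 4. [((6*x) + 1) + 6 = 7] the outer +6 inverts by subtracting 6, so sub: (6*x) + 1 = 1.
Step 5. [(6*x) + 1 = 1] the outer +1 inverts by subtracting 1, so sub: 6*x = 0.
Step 6. [6*x = 0] divide by the outer 6 ⇒ div: x = 0.

Answer: x ∈ {0}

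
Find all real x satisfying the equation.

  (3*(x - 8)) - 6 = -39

Step 1. [(3*(x - 8)) - 6 = -39] 6 comes off first (add 6). So sub: 3*(x - 8) = -33.
Step 2. [3*(x - 8) = -33] 3·(inner) — divide through by 3 ⇒ div: x - 8 = -11.
Step 3. [x - 8 = -11] the outer -8 inverts by adding 8. So sub: x = -3.

Answer: x ∈ {-3}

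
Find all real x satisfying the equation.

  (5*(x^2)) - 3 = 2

Step 1. [(5*(x^2)) - 3 = 2] -3 is outermost — add 3 both sides, so sub: 5*(x^2) = 5.
Step 2. [5*(x^2) = 5] LHS = 5·(…); ÷5 both sides ⇒ div: x^2 = 1.
Step 3. [x^2 = 1] √ both sides: 1 ≥ 0 gives two branches ⇒ sqrt: x = 1 or -1.

Answer: x ∈ {-1, 1}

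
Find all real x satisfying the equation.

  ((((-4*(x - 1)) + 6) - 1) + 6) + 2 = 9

Step 1. [((((-4*(x - 1)) + 6) - 1) + 6) + 2 = 9] +2 is outermost — subtract 2 both sides, so sub: (((-4*(x - 1)) + 6) - 1) + 6 = 7.
Step 2. [(((-4*(x - 1)) + 6) - 1) + 6 = 7] +6 is outermost — subtract 6 both sides. So sub: ((-4*(x - 1)) + 6) - 1 = 1.
Step 3. [((-4*(x - 1)) + 6) - 1 = 1] -1 is outermost — add 1 both sides. So sub: (-4*(x - 1)) + 6 = 2.
Step 4. [(-4*(x - 1)) + 6 = 2] subtract 6: x sits inside (… + 6). So sub: -4*(x - 1) = -4.
Step 5. [-4*(x - 1) = -4] divide by the outer -4. So div: x - 1 = 1.
Step 6. [x - 1 = 1] 1 comes off first (add 1) ⇒ sub: x = 2.

Answer: x ∈ {2}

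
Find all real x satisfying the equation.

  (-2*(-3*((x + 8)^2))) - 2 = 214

Step 1. [(-2*(-3*((x + 8)^2))) - 2 = 214] -2 divides every term; factor it out ⇒ factor: (-3*((x + 8)^2)) + 1 = -107.
Step 2. [(-3*((x + 8)^2)) + 1 = -107] the outer +1 inverts by subtracting 1, so sub: -3*((x + 8)^2) = -108.
Step 3. [-3*((x + 8)^2) = -108] -3·(inner) — divide through by -3. So div: (x + 8)^2 = 36.
Step 4. [(x + 8)^2 = 36] LHS squared, RHS 36 ≥ 0: apply √ (±). So sqrt: x + 8 = 6 or -6.
Step 5. [x + 8 = 6 or -6] 8 comes off first (subtract 8) ⇒ sub: x = -2 or -14.

Answer: x ∈ {-14, -2}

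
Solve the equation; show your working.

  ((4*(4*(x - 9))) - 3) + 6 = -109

Step 1. [((4*(4*(x - 9))) - 3) + 6 = -109] +6 is outermost — subtract 6 both sides. So sub: (4*(4*(x - 9))) - 3 = -115.
Step 2. [(4*(4*(x - 9))) - 3 = -115] add 3: x sits inside (… - 3) ⇒ sub: 4*(4*(x - 9)) = -112.
Step 3. [4*(4*(x - 9)) = -112] leading coefficient 4: divide by 4 ⇒ div: 4*(x - 9) = -28.
Step 4. [4*(x - 9) = -28] LHS = 4·(…); ÷4 both sides, so div: x - 9 = -7.
Step 5. [x - 9 = -7] the outer -9 inverts by adding 9. So sub: x = 2.

Answer: x ∈ {2}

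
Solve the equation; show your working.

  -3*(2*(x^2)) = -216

Step 1. [-3*(2*(x^2)) = -216] divide by the outer -3, so div: 2*(x^2) = 72.
Step 2. [2*(x^2) = 72] 2·(inner) — divide through by 2 ⇒ div: x^2 = 36.
Step 3. [x^2 = 36] 36 ≥ 0, LHS is (·)² — take ±√ ⇒ sqrt: x = 6 or -6.

Answer: x ∈ {-6, 6}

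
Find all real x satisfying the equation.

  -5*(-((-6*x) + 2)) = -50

Step 1. [-5*(-((-6*x) + 2)) = -50] -5·(inner) — divide through by -5, so div: -((-6*x) + 2) = 10.
Step 2. [-((-6*x) + 2) = 10] LHS negated; negate both sides. So neg: (-6*x) + 2 = -10.
Step 3. [(-6*x) + 2 = -10] peel the +2: subtract 2 from each side, so sub: -6*x = -12.
Step 4. [-6*x = -12] leading coefficient -6: divide by -6 ⇒ div: x = 2.

Answer: x ∈ {2}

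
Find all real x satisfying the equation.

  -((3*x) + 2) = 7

Step 1. [-((3*x) + 2) = 7] flip signs both sides ⇒ neg: (3*x) + 2 = -7.
Step 2. [(3*x) + 2 = -7] +2 is outermost — subtract 2 both sides, so sub: 3*x = -9.
Step 3. [3*x = -9] divide by the outer 3. So div: x = -3.

Answer: x ∈ {-3}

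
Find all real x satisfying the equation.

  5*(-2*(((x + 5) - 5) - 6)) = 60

Step 1. [5*(-2*(((x + 5) - 5) - 6)) = 60] 5·(inner) — divide through by 5. So div: -2*(((x + 5) - 5) - 6) = 12.
Step 2. [-2*(((x + 5) - 5) - 6) = 12] leading coefficient -2: divide by -2. So div: ((x + 5) - 5) - 6 = -6.
Step 3. [((x + 5) - 5) - 6 = -6] the outer -6 inverts by adding 6. So sub: (x + 5) - 5 = 0.
Step 4. [(x + 5) - 5 = 0] peel the -5: add 5 from each side ⇒ sub: x + 5 = 5.
Step 5. [x + 5 = 5] 5 comes off first (subtract 5). So sub: x = 0.

Answer: x ∈ {0}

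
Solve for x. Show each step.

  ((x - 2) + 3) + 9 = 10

Step 1. [((x - 2) + 3) + 9 = 10] the outer +9 inverts by subtracting 9 ⇒ sub: (x - 2) + 3 = 1.
Step 2. [(x - 2) + 3 = 1] peel the +3: subtract 3 from each side ⇒ sub: x - 2 = -2.
Step 3. [x - 2 = -2] peel the -2: add 2 from each side. So sub: x = 0.

Answer: x ∈ {0}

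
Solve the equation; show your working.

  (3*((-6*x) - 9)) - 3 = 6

Step 1. [(3*((-6*x) - 9)) - 3 = 6] common factor 3 (LHS and 6) — divide through, so factor: ((-6*x) - 9) - 1 = 2.
Step 2. [((-6*x) - 9) - 1 = 2] add 1: x sits inside (… - 1) ⇒ sub: (-6*x) - 9 = 3.
Step 3. [(-6*x) - 9 = 3] add 9: x sits inside (… - 9) ⇒ sub: -6*x = 12.
Step 4. [-6*x = 12] LHS = -6·(…); ÷-6 both sides. So div: x = -2.

Answer: x ∈ {-2}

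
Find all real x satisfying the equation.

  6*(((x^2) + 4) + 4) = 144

Step 1. [6*(((x^2) + 4) + 4) = 144] divide by the outer 6 ⇒ div: ((x^2) + 4) + 4 = 24.
Step 2. [((x^2) + 4) + 4 = 24] the outer +4 inverts by subtracting 4. So sub: (x^2) + 4 = 20.
Step 3. [(x^2) + 4 = 20] 4 comes off first (subtract 4) ⇒ sub: x^2 = 16.
Step 4. [x^2 = 16] √ both sides: 16 ≥ 0 gives two branches. So sqrt: x = 4 or -4.

Answer: x ∈ {-4, 4}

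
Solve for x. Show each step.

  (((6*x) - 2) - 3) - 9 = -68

Step 1. [(((6*x) - 2) - 3) - 9 = -68] add 9: x sits inside (… - 9), so sub: ((6*x) - 2) - 3 = -59.
Step 2. [((6*x) - 2) - 3 = -59] peel the -3: add 3 from each side, so sub: (6*x) - 2 = -56.
Step 3. [(6*x) - 2 = -56] the outer -2 inverts by adding 2. So sub: 6*x = -54.
Step 4. [6*x = -54] LHS = 6·(…); ÷6 both sides ⇒ div: x = -9.

Answer: x ∈ {-9}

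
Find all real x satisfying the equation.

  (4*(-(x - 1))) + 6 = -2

Step 1. [(4*(-(x - 1))) + 6 = -2] +6 is outermost — subtract 6 both sides. So sub: 4*(-(x - 1)) = -8.
Step 2. [4*(-(x - 1)) = -8] 4 out front; divide by 4. So div: -(x - 1) = -2.
Step 3. [-(x - 1) = -2] flip signs both sides, so neg: x - 1 = 2.
Step 4. [x - 1 = 2] peel the -1: add 1 from each side. So sub: x = 3.

Answer: x ∈ {3}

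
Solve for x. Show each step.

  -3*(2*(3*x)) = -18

Step 1. [-3*(2*(3*x)) = -18] leading coefficient -3: divide by -3 ⇒ div: 2*(3*x) = 6.
Step 2. [2*(3*x) = 6] leading coefficient 2: divide by 2 ⇒ div: 3*x = 3.
Step 3. [3*x = 3] leading coefficient 3: divide by 3. So div: x = 1.

Answer: x ∈ {1}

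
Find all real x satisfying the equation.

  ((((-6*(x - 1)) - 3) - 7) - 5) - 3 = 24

Step 1. [((((-6*(x - 1)) - 3) - 7) - 5) - 3 = 24] peel the -3: add 3 from each side. So sub: (((-6*(x - 1)) - 3) - 7) - 5 = 27.
Step 2. [(((-6*(x - 1)) - 3) - 7) - 5 = 27] the outer -5 inverts by adding 5, so sub: ((-6*(x - 1)) - 3) - 7 = 32.
Step 3. [((-6*(x - 1)) - 3) - 7 = 32] the outer -7 inverts by adding 7, so sub: (-6*(x - 1)) - 3 = 39.
Step 4. [(-6*(x - 1)) - 3 = 39] -3 is outermost — add 3 both sides. So sub: -6*(x - 1) = 42.
Step 5. [-6*(x - 1) = 42] -6·(inner) — divide through by -6, so div: x - 1 = -7.
Step 6. [x - 1 = -7] peel the -1: add 1 from each side ⇒ sub: x = -6.

Answer: x ∈ {-6}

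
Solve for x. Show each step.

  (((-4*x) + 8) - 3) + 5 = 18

Step 1. [(((-4*x) + 8) - 3) + 5 = 18] 5 comes off first (subtract 5) ⇒ sub: ((-4*x) + 8) - 3 = 13.
Step 2. [((-4*x) + 8) - 3 = 13] 3 comes off first (add 3), so sub: (-4*x) + 8 = 16.
Step 3. [(-4*x) + 8 = 16] common factor -4 (LHS and 16) — divide through ⇒ factor: x - 2 = -4.
Step 4. [x - 2 = -4] -2 is outermost — add 2 both sides, so sub: x = -2.

Answer: x ∈ {-2}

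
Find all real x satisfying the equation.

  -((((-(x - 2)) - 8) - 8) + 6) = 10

Step 1. [-((((-(x - 2)) - 8) - 8) + 6) = 10] leading − — multiply by −1 ⇒ neg: (((-(x - 2)) - 8) - 8) + 6 = -10.
Step 2. [(((-(x - 2)) - 8) - 8) + 6 = -10] the outer +6 inverts by subtracting 6 ⇒ sub: ((-(x - 2)) - 8) - 8 = -16.
Step 3. [((-(x - 2)) - 8) - 8 = -16] -8 is outermost — add 8 both sides ⇒ sub: (-(x - 2)) - 8 = -8.
Step 4. [(-(x - 2)) - 8 = -8] the outer -8 inverts by adding 8. So sub: -(x - 2) = 0.
Step 5. [-(x - 2) = 0] flip signs both sides, so neg: x - 2 = 0.
Step 6. [x - 2 = 0] 2 comes off first (add 2), so sub: x = 2.

Answer: x ∈ {2}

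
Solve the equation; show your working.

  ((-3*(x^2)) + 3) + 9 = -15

Step 1. [((-3*(x^2)) + 3) + 9 = -15] the outer +9 inverts by subtracting 9 ⇒ sub: (-3*(x^2)) + 3 = -24.
Step 2. [(-3*(x^2)) + 3 = -24] common factor -3 (LHS and -24) — divide through ⇒ factor: (x^2) - 1 = 8.
Step 3. [(x^2) - 1 = 8] -1 is outermost — add 1 both sides ⇒ sub: x^2 = 9.
Step 4. [x^2 = 9] LHS squared, RHS 9 ≥ 0: apply √ (±), so sqrt: x = 3 or -3.

Answer: x ∈ {-3, 3}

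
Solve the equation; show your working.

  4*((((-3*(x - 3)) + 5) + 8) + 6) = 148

Step 1. [4*((((-3*(x - 3)) + 5) + 8) + 6) = 148] 4·(inner) — divide through by 4, so div: (((-3*(x - 3)) + 5) + 8) + 6 = 37.
Step 2. [(((-3*(x - 3)) + 5) + 8) + 6 = 37] the outer +6 inverts by subtracting 6, so sub: ((-3*(x - 3)) + 5) + 8 = 31.
Step 3. [((-3*(x - 3)) + 5) + 8 = 31] +8 is outermost — subtract 8 both sides, so sub: (-3*(x - 3)) + 5 = 23.
Step 4. [(-3*(x - 3)) + 5 = 23] subtract 5: x sits inside (… + 5) ⇒ sub: -3*(x - 3) = 18.
Step 5. [-3*(x - 3) = 18] divide by the outer -3, so div: x - 3 = -6.
Step 6. [x - 3 = -6] peel the -3: add 3 from each side, so sub: x = -3.

Answer: x ∈ {-3}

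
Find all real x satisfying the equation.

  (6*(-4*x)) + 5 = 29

Step 1. [(6*(-4*x)) + 5 = 29] +5 is outermost — subtract 5 both sides. So sub: 6*(-4*x) = 24.
Step 2. [6*(-4*x) = 24] divide by the outer 6, so div: -4*x = 4.
Step 3. [-4*x = 4] divide by the outer -4. So div: x = -1.

Answer: x ∈ {-1}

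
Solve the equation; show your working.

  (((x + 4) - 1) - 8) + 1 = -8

Step 1. [(((x + 4) - 1) - 8) + 1 = -8] subtract 1: x sits inside (… + 1), so sub: ((x + 4) - 1) - 8 = -9.
Step 2. [((x + 4) - 1) - 8 = -9] add 8: x sits inside (… - 8) ⇒ sub: (x + 4) - 1 = -1.
Step 3. [(x + 4) - 1 = -1] add 1: x sits inside (… - 1), so sub: x + 4 = 0.
Step 4. [x + 4 = 0] subtract 4: x sits inside (… + 4). So sub: x = -4.

Answer: x ∈ {-4}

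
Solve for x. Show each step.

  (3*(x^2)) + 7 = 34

Step 1. [(3*(x^2)) + 7 = 34] the outer +7 inverts by subtracting 7, so sub: 3*(x^2) = 27.
Step 2. [3*(x^2) = 27] leading coefficient 3: divide by 3, so div: x^2 = 9.
Step 3. [x^2 = 9] LHS squared, RHS 9 ≥ 0: apply √ (±), so sqrt: x = 3 or -3.

Answer: x ∈ {-3, 3}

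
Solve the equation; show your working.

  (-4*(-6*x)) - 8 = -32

Step 1. [(-4*(-6*x)) - 8 = -32] peel the -8: add 8 from each side ⇒ sub: -4*(-6*x) = -24.
Step 2. [-4*(-6*x) = -24] leading coefficient -4: divide by -4. So div: -6*x = 6.
Step 3. [-6*x = 6] leading coefficient -6: divide by -6 ⇒ div: x = -1.

Answer: x ∈ {-1}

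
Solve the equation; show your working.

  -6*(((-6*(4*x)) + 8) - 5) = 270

Step 1. [-6*(((-6*(4*x)) + 8) - 5) = 270] LHS = -6·(…); ÷-6 both sides. So div: ((-6*(4*x)) + 8) - 5 = -45.
Step 2. [((-6*(4*x)) + 8) - 5 = -45] 5 comes off first (add 5). So sub: (-6*(4*x)) + 8 = -40.
Step 3. [(-6*(4*x)) + 8 = -40] the outer +8 inverts by subtracting 8. So sub: -6*(4*x) = -48.
Step 4. [-6*(4*x) = -48] LHS = -6·(…); ÷-6 both sides, so div: 4*x = 8.
Step 5. [4*x = 8] leading coefficient 4: divide by 4. So div: x = 2.

Answer: x ∈ {2}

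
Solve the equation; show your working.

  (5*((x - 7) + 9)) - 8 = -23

Step 1. [(5*((x - 7) + 9)) - 8 = -23] peel the -8: add 8 from each side. So sub: 5*((x - 7) + 9) = -15.
Step 2. [5*((x - 7) + 9) = -15] LHS = 5·(…); ÷5 both sides. So div: (x - 7) + 9 = -3.
Step 3. [(x - 7) + 9 = -3] +9 is outermost — subtract 9 both sides ⇒ sub: x - 7 = -12.
Step 4. [x - 7 = -12] the outer -7 inverts by adding 7, so sub: x = -5.

Answer: x ∈ {-5}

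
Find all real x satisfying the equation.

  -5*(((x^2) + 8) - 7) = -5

Step 1. [-5*(((x^2) + 8) - 7) = -5] leading coefficient -5: divide by -5 ⇒ div: ((x^2) + 8) - 7 = 1.
Step 2. [((x^2) + 8) - 7 = 1] add 7: x sits inside (… - 7). So sub: (x^2) + 8 = 8.
Step 3. [(x^2) + 8 = 8] peel the +8: subtract 8 from each side. So sub: x^2 = 0.
Step 4. [x^2 = 0] LHS squared, RHS 0 ≥ 0: apply √ (±). So sqrt: x = 0.

Answer: x ∈ {0}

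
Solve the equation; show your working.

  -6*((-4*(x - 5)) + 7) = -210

Step 1. [-6*((-4*(x - 5)) + 7) = -210] divide by the outer -6, so div: (-4*(x - 5)) + 7 = 35.
Step 2. [(-4*(x - 5)) + 7 = 35] the outer +7 inverts by subtracting 7. So sub: -4*(x - 5) = 28.
Step 3. [-4*(x - 5) = 28] leading coefficient -4: divide by -4 ⇒ div: x - 5 = -7.
Step 4. [x - 5 = -7] -5 is outermost — add 5 both sides ⇒ sub: x = -2.

Answer: x ∈ {-2}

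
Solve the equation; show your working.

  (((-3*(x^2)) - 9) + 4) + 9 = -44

Step 1. [(((-3*(x^2)) - 9) + 4) + 9 = -44] the outer +9 inverts by subtracting 9. So sub: ((-3*(x^2)) - 9) + 4 = -53.
Step 2. [((-3*(x^2)) - 9) + 4 = -53] the outer +4 inverts by subtracting 4. So sub: (-3*(x^2)) - 9 = -57.
Step 3. [(-3*(x^2)) - 9 = -57] 9 comes off first (add 9), so sub: -3*(x^2) = -48.
Step 4. [-3*(x^2) = -48] leading coefficient -3: divide by -3, so div: x^2 = 16.
Step 5. [x^2 = 16] √ both sides: 16 ≥ 0 gives two branches, so sqrt: x = 4 or -4.

Answer: x ∈ {-4, 4}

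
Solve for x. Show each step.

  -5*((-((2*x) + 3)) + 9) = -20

Step 1. [-5*((-((2*x) + 3)) + 9) = -20] -5·(inner) — divide through by -5 ⇒ div: (-((2*x) + 3)) + 9 = 4.
Step 2. [(-((2*x) + 3)) + 9 = 4] the outer +9 inverts by subtracting 9, so sub: -((2*x) + 3) = -5.
Step 3. [-((2*x) + 3) = -5] flip signs both sides, so neg: (2*x) + 3 = 5.
Step 4. [(2*x) + 3 = 5] 3 comes off first (subtract 3), so sub: 2*x = 2.
Step 5. [2*x = 2] 2·(inner) — divide through by 2, so div: x = 1.

Answer: x ∈ {1}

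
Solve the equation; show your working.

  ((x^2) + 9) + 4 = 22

Step 1. [((x^2) + 9) + 4 = 22] +4 is outermost — subtract 4 both sides. So sub: (x^2) + 9 = 18.
Step 2. [(x^2) + 9 = 18] peel the +9: subtract 9 from each side, so sub: x^2 = 9.
Step 3. [x^2 = 9] LHS squared, RHS 9 ≥ 0: apply √ (±) ⇒ sqrt: x = 3 or -3.

Answer: x ∈ {-3, 3}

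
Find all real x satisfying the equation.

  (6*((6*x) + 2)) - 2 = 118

Step 1. [(6*((6*x) + 2)) - 2 = 118] -2 is outermost — add 2 both sides. So sub: 6*((6*x) + 2) = 120.
Step 2. [6*((6*x) + 2) = 120] divide by the outer 6, so div: (6*x) + 2 = 20.
Step 3. [(6*x) + 2 = 20] subtract 2: x sits inside (… + 2). So sub: 6*x = 18.
Step 4. [6*x = 18] 6 out front; divide by 6, so div: x = 3.

Answer: x ∈ {3}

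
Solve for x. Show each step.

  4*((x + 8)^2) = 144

Step 1. [4*((x + 8)^2) = 144] 4 out front; divide by 4, so div: (x + 8)^2 = 36.
Step 2. [(x + 8)^2 = 36] LHS squared, RHS 36 ≥ 0: apply √ (±). So sqrt: x + 8 = 6 or -6.
Step 3. [x + 8 = 6 or -6] 8 comes off first (subtract 8) ⇒ sub: x = -2 or -14.

Answer: x ∈ {-14, -2}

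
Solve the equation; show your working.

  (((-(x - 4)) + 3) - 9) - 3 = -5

Step 1. [(((-(x - 4)) + 3) - 9) - 3 = -5] peel the -3: add 3 from each side. So sub: ((-(x - 4)) + 3) - 9 = -2.
Step 2. [((-(x - 4)) + 3) - 9 = -2] 9 comes off first (add 9) ⇒ sub: (-(x - 4)) + 3 = 7.
Step 3. [(-(x - 4)) + 3 = 7] the outer +3 inverts by subtracting 3, so sub: -(x - 4) = 4.
Step 4. [-(x - 4) = 4] LHS negated; negate both sides, so neg: x - 4 = -4.
Step 5. [x - 4 = -4] -4 is outermost — add 4 both sides. So sub: x = 0.

Answer: x ∈ {0}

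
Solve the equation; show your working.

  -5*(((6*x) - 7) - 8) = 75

Step 1. [-5*(((6*x) - 7) - 8) = 75] -5 out front; divide by -5, so div: ((6*x) - 7) - 8 = -15.
Step 2. [((6*x) - 7) - 8 = -15] 8 comes off first (add 8). So sub: (6*x) - 7 = -7.
Step 3. [(6*x) - 7 = -7] -7 is outermost — add 7 both sides, so sub: 6*x = 0.
Step 4. [6*x = 0] divide by the outer 6 ⇒ div: x = 0.

Answer: x ∈ {0}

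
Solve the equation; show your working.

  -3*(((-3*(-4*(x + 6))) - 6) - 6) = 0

Step 1. [-3*(((-3*(-4*(x + 6))) - 6) - 6) = 0] leading coefficient -3: divide by -3, so div: ((-3*(-4*(x + 6))) - 6) - 6 = 0.
Step 2. [((-3*(-4*(x + 6))) - 6) - 6 = 0] -6 is outermost — add 6 both sides. So sub: (-3*(-4*(x + 6))) - 6 = 6.
Step 3. [(-3*(-4*(x + 6))) - 6 = 6] -6 is outermost — add 6 both sides ⇒ sub: -3*(-4*(x + 6)) = 12.
Step 4. [-3*(-4*(x + 6)) = 12] -3·(inner) — divide through by -3, so div: -4*(x + 6) = -4.
Step 5. [-4*(x + 6) = -4] LHS = -4·(…); ÷-4 both sides. So div: x + 6 = 1.
Step 6. [x + 6 = 1] subtract 6: x sits inside (… + 6) ⇒ sub: x = -5.

Answer: x ∈ {-5}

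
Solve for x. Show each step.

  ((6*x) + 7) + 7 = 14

Step 1. [((6*x) + 7) + 7 = 14] subtract 7: x sits inside (… + 7), so sub: (6*x) + 7 = 7.
Step 2. [(6*x) + 7 = 7] +7 is outermost — subtract 7 both sides, so sub: 6*x = 0.
Step 3. [6*x = 0] divide by the outer 6 ⇒ div: x = 0.

Answer: x ∈ {0}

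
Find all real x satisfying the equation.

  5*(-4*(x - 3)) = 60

Step 1. [5*(-4*(x - 3)) = 60] divide by the outer 5 ⇒ div: -4*(x - 3) = 12.
Step 2. [-4*(x - 3) = 12] divide by the outer -4, so div: x - 3 = -3.
Step 3. [x - 3 = -3] peel the -3: add 3 from each side, so sub: x = 0.

Answer: x ∈ {0}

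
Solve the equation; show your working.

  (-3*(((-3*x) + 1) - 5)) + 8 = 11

Step 1. [(-3*(((-3*x) + 1) - 5)) + 8 = 11] subtract 8: x sits inside (… + 8) ⇒ sub: -3*(((-3*x) + 1) - 5) = 3.
Step 2. [-3*(((-3*x) + 1) - 5) = 3] leading coefficient -3: divide by -3 ⇒ div: ((-3*x) + 1) - 5 = -1.
Step 3. [((-3*x) + 1) - 5 = -1] -5 is outermost — add 5 both sides ⇒ sub: (-3*x) + 1 = 4.
Step 4. [(-3*x) + 1 = 4] 1 comes off first (subtract 1) ⇒ sub: -3*x = 3.
Step 5. [-3*x = 3] -3 out front; divide by -3, so div: x = -1.

Answer: x ∈ {-1}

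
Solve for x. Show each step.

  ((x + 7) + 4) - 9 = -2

Step 1. [((x + 7) + 4) - 9 = -2] add 9: x sits inside (… - 9), so sub: (x + 7) + 4 = 7.
Step 2. [(x + 7) + 4 = 7] the outer +4 inverts by subtracting 4. So sub: x + 7 = 3.
Step 3. [x + 7 = 3] +7 is outermost — subtract 7 both sides, so sub: x = -4.

Answer: x ∈ {-4}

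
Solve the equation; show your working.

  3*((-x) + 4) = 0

Step 1. [3*((-x) + 4) = 0] leading coefficient 3: divide by 3. So div: (-x) + 4 = 0.
Step 2. [(-x) + 4 = 0] the outer +4 inverts by subtracting 4 ⇒ sub: -x = -4.
Step 3. [-x = -4] flip signs both sides. So neg: x = 4.

Answer: x ∈ {4}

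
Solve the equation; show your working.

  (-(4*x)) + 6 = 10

Step 1. [(-(4*x)) + 6 = 10] peel the +6: subtract 6 from each side. So sub: -(4*x) = 4.
Step 2. [-(4*x) = 4] flip signs both sides ⇒ neg: 4*x = -4.
Step 3. [4*x = -4] LHS = 4·(…); ÷4 both sides ⇒ div: x = -1.

Answer: x ∈ {-1}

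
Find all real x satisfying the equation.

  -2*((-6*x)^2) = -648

Step 1. [-2*((-6*x)^2) = -648] divide by the outer -2, so div: (-6*x)^2 = 324.
Step 2. [(-6*x)^2 = 324] √ both sides: 324 ≥ 0 gives two branches ⇒ sqrt: -6*x = 18 or -18.
Step 3. [-6*x = 18 or -18] leading coefficient -6: divide by -6. So div: x = -3 or 3.

Answer: x ∈ {-3, 3}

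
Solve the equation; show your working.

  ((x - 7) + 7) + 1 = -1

Step 1. [((x - 7) + 7) + 1 = -1] the outer +1 inverts by subtracting 1, so sub: (x - 7) + 7 = -2.
Step 2. [(x - 7) + 7 = -2] subtract 7: x sits inside (… + 7), so sub: x - 7 = -9.
Step 3. [x - 7 = -9] -7 is outermost — add 7 both sides, so sub: x = -2.

Answer: x ∈ {-2}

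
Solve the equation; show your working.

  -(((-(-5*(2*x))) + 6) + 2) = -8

Step 1. [-(((-(-5*(2*x))) + 6) + 2) = -8] flip signs both sides ⇒ neg: ((-(-5*(2*x))) + 6) + 2 = 8.
Step 2. [((-(-5*(2*x))) + 6) + 2 = 8] subtract 2: x sits inside (… + 2). So sub: (-(-5*(2*x))) + 6 = 6.
Step 3. [(-(-5*(2*x))) + 6 = 6] +6 is outermost — subtract 6 both sides ⇒ sub: -(-5*(2*x)) = 0.
Step 4. [-(-5*(2*x)) = 0] LHS negated; negate both sides ⇒ neg: -5*(2*x) = 0.
Step 5. [-5*(2*x) = 0] leading coefficient -5: divide by -5. So div: 2*x = 0.
Step 6. [2*x = 0] LHS = 2·(…); ÷2 both sides ⇒ div: x = 0.

Answer: x ∈ {0}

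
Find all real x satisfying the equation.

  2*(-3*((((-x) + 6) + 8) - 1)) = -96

Step 1. [2*(-3*((((-x) + 6) + 8) - 1)) = -96] LHS = 2·(…); ÷2 both sides, so div: -3*((((-x) + 6) + 8) - 1) = -48.
Step 2. [-3*((((-x) + 6) + 8) - 1) = -48] divide by the outer -3 ⇒ div: (((-x) + 6) + 8) - 1 = 16.
Step 3. [(((-x) + 6) + 8) - 1 = 16] add 1: x sits inside (… - 1) ⇒ sub: ((-x) + 6) + 8 = 17.
Step 4. [((-x) + 6) + 8 = 17] peel the +8: subtract 8 from each side. So sub: (-x) + 6 = 9.
Step 5. [(-x) + 6 = 9] +6 is outermost — subtract 6 both sides, so sub: -x = 3.
Step 6. [-x = 3] flip signs both sides ⇒ neg: x = -3.

Answer: x ∈ {-3}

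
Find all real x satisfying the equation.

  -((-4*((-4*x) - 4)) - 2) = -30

Step 1. [-((-4*((-4*x) - 4)) - 2) = -30] leading − — multiply by −1. So neg: (-4*((-4*x) - 4)) - 2 = 30.
Step 2. [(-4*((-4*x) - 4)) - 2 = 30] the outer -2 inverts by adding 2 ⇒ sub: -4*((-4*x) - 4) = 32.
Step 3. [-4*((-4*x) - 4) = 32] -4 out front; divide by -4. So div: (-4*x) - 4 = -8.
Step 4. [(-4*x) - 4 = -8] add 4: x sits inside (… - 4). So sub: -4*x = -4.
Step 5. [-4*x = -4] LHS = -4·(…); ÷-4 both sides ⇒ div: x = 1.

Answer: x ∈ {1}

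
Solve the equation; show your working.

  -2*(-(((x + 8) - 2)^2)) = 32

Step 1. [-2*(-(((x + 8) - 2)^2)) = 32] leading coefficient -2: divide by -2 ⇒ div: -(((x + 8) - 2)^2) = -16.
Step 2. [-(((x + 8) - 2)^2) = -16] flip signs both sides, so neg: ((x + 8) - 2)^2 = 16.
Step 3. [((x + 8) - 2)^2 = 16] LHS squared, RHS 16 ≥ 0: apply √ (±) ⇒ sqrt: (x + 8) - 2 = 4 or -4.
Step 4. [(x + 8) - 2 = 4 or -4] the outer -2 inverts by adding 2. So sub: x + 8 = 6 or -2.
Step 5. [x + 8 = 6 or -2] 8 comes off first (subtract 8). So sub: x = -2 or -10.

Answer: x ∈ {-10, -2}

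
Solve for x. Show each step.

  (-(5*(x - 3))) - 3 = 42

Step 1. [(-(5*(x - 3))) - 3 = 42] the outer -3 inverts by adding 3, so sub: -(5*(x - 3)) = 45.
Step 2. [-(5*(x - 3)) = 45] leading − — multiply by −1, so neg: 5*(x - 3) = -45.
Step 3. [5*(x - 3) = -45] divide by the outer 5 ⇒ div: x - 3 = -9.
Step 4. [x - 3 = -9] add 3: x sits inside (… - 3), so sub: x = -6.

Answer: x ∈ {-6}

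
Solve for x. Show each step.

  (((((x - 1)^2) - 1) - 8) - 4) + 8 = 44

Step 1. [(((((x - 1)^2) - 1) - 8) - 4) + 8 = 44] 8 comes off first (subtract 8). So sub: ((((x - 1)^2) - 1) - 8) - 4 = 36.
Step 2. [((((x - 1)^2) - 1) - 8) - 4 = 36] peel the -4: add 4 from each side ⇒ sub: (((x - 1)^2) - 1) - 8 = 40.
Step 3. [(((x - 1)^2) - 1) - 8 = 40] 8 comes off first (add 8), so sub: ((x - 1)^2) - 1 = 48.
Step 4. [((x - 1)^2) - 1 = 48] the outer -1 inverts by adding 1, so sub: (x - 1)^2 = 49.
Step 5. [(x - 1)^2 = 49] √ both sides: 49 ≥ 0 gives two branches ⇒ sqrt: x - 1 = 7 or -7.
Step 6. [x - 1 = 7 or -7] the outer -1 inverts by adding 1 ⇒ sub: x = 8 or -6.

Answer: x ∈ {-6, 8}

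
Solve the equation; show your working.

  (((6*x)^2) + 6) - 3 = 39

Step 1. [(((6*x)^2) + 6) - 3 = 39] peel the -3: add 3 from each side. So sub: ((6*x)^2) + 6 = 42.
Step 2. [((6*x)^2) + 6 = 42] peel the +6: subtract 6 from each side. So sub: (6*x)^2 = 36.
Step 3. [(6*x)^2 = 36] √ both sides: 36 ≥ 0 gives two branches ⇒ sqrt: 6*x = 6 or -6.
Step 4. [6*x = 6 or -6] LHS = 6·(…); ÷6 both sides, so div: x = 1 or -1.

Answer: x ∈ {-1, 1}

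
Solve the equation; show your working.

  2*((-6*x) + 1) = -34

Step 1. [2*((-6*x) + 1) = -34] 2·(inner) — divide through by 2 ⇒ div: (-6*x) + 1 = -17.
Step 2. [(-6*x) + 1 = -17] 1 comes off first (subtract 1), so sub: -6*x = -18.
Step 3. [-6*x = -18] leading coefficient -6: divide by -6, so div: x = 3.

Answer: x ∈ {3}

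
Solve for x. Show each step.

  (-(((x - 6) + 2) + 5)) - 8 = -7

Step 1. [(-(((x - 6) + 2) + 5)) - 8 = -7] 8 comes off first (add 8). So sub: -(((x - 6) + 2) + 5) = 1.
Step 2. [-(((x - 6) + 2) + 5) = 1] flip signs both sides, so neg: ((x - 6) + 2) + 5 = -1.
Step 3. [((x - 6) + 2) + 5 = -1] peel the +5: subtract 5 from each side. So sub: (x - 6) + 2 = -6.
Step 4. [(x - 6) + 2 = -6] 2 comes off first (subtract 2), so sub: x - 6 = -8.
Step 5. [x - 6 = -8] peel the -6: add 6 from each side ⇒ sub: x = -2.

Answer: x ∈ {-2}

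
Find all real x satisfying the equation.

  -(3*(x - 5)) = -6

Step 1. [-(3*(x - 5)) = -6] leading − — multiply by −1. So neg: 3*(x - 5) = 6.
Step 2. [3*(x - 5) = 6] 3 out front; divide by 3, so div: x - 5 = 2.
Step 3. [x - 5 = 2] the outer -5 inverts by adding 5, so sub: x = 7.

Answer: x ∈ {7}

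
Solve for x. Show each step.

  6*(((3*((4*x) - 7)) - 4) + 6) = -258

Step 1. [6*(((3*((4*x) - 7)) - 4) + 6) = -258] LHS = 6·(…); ÷6 both sides, so div: ((3*((4*x) - 7)) - 4) + 6 = -43.
Step 2. [((3*((4*x) - 7)) - 4) + 6 = -43] subtract 6: x sits inside (… + 6) ⇒ sub: (3*((4*x) - 7)) - 4 = -49.
Step 3. [(3*((4*x) - 7)) - 4 = -49] 4 comes off first (add 4) ⇒ sub: 3*((4*x) - 7) = -45.
Step 4. [3*((4*x) - 7) = -45] leading coefficient 3: divide by 3. So div: (4*x) - 7 = -15.
Step 5. [(4*x) - 7 = -15] 7 comes off first (add 7) ⇒ sub: 4*x = -8.
Step 6. [4*x = -8] 4 out front; divide by 4. So div: x = -2.

Answer: x ∈ {-2}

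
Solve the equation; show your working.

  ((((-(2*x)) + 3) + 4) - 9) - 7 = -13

Step 1. [((((-(2*x)) + 3) + 4) - 9) - 7 = -13] the outer -7 inverts by adding 7. So sub: (((-(2*x)) + 3) + 4) - 9 = -6.
Step 2. [(((-(2*x)) + 3) + 4) - 9 = -6] the outer -9 inverts by adding 9 ⇒ sub: ((-(2*x)) + 3) + 4 = 3.
Step 3. [((-(2*x)) + 3) + 4 = 3] 4 comes off first (subtract 4). So sub: (-(2*x)) + 3 = -1.
Step 4. [(-(2*x)) + 3 = -1] peel the +3: subtract 3 from each side, so sub: -(2*x) = -4.
Step 5. [-(2*x) = -4] LHS negated; negate both sides ⇒ neg: 2*x = 4.
Step 6. [2*x = 4] 2·(inner) — divide through by 2, so div: x = 2.

Answer: x ∈ {2}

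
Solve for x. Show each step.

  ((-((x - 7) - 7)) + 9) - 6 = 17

Step 1. [((-((x - 7) - 7)) + 9) - 6 = 17] peel the -6: add 6 from each side, so sub: (-((x - 7) - 7)) + 9 = 23.
Step 2. [(-((x - 7) - 7)) + 9 = 23] subtract 9: x sits inside (… + 9), so sub: -((x - 7) - 7) = 14.
Step 3. [-((x - 7) - 7) = 14] LHS negated; negate both sides, so neg: (x - 7) - 7 = -14.
Step 4. [(x - 7) - 7 = -14] peel the -7: add 7 from each side. So sub: x - 7 = -7.
Step 5. [x - 7 = -7] add 7: x sits inside (… - 7), so sub: x = 0.

Answer: x ∈ {0}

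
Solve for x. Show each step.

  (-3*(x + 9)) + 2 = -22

Step 1. [(-3*(x + 9)) + 2 = -22] +2 is outermost — subtract 2 both sides ⇒ sub: -3*(x + 9) = -24.
Step 2. [-3*(x + 9) = -24] -3·(inner) — divide through by -3, so div: x + 9 = 8.
Step 3. [x + 9 = 8] the outer +9 inverts by subtracting 9, so sub: x = -1.

Answer: x ∈ {-1}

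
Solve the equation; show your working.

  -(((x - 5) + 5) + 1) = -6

Step 1. [-(((x - 5) + 5) + 1) = -6] flip signs both sides, so neg: ((x - 5) + 5) + 1 = 6.
Step 2. [((x - 5) + 5) + 1 = 6] +1 is outermost — subtract 1 both sides ⇒ sub: (x - 5) + 5 = 5.
Step 3. [(x - 5) + 5 = 5] peel the +5: subtract 5 from each side. So sub: x - 5 = 0.
Step 4. [x - 5 = 0] the outer -5 inverts by adding 5 ⇒ sub: x = 5.

Answer: x ∈ {5}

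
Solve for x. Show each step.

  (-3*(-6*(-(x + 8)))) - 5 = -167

Step 1. [(-3*(-6*(-(x + 8)))) - 5 = -167] add 5: x sits inside (… - 5) ⇒ sub: -3*(-6*(-(x + 8))) = -162.
Step 2. [-3*(-6*(-(x + 8))) = -162] -3 out front; divide by -3 ⇒ div: -6*(-(x + 8)) = 54.
Step 3. [-6*(-(x + 8)) = 54] -6·(inner) — divide through by -6 ⇒ div: -(x + 8) = -9.
Step 4. [-(x + 8) = -9] LHS negated; negate both sides. So neg: x + 8 = 9.
Step 5. [x + 8 = 9] peel the +8: subtract 8 from each side. So sub: x = 1.

Answer: x ∈ {1}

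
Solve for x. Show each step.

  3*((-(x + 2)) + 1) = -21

Step 1. [3*((-(x + 2)) + 1) = -21] divide by the outer 3, so div: (-(x + 2)) + 1 = -7.
Step 2. [(-(x + 2)) + 1 = -7] the outer +1 inverts by subtracting 1, so sub: -(x + 2) = -8.
Step 3. [-(x + 2) = -8] leading − — multiply by −1 ⇒ neg: x + 2 = 8.
Step 4. [x + 2 = 8] +2 is outermost — subtract 2 both sides, so sub: x = 6.

Answer: x ∈ {6}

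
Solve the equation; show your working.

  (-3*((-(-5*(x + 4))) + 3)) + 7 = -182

Step 1. [(-3*((-(-5*(x + 4))) + 3)) + 7 = -182] 7 comes off first (subtract 7), so sub: -3*((-(-5*(x + 4))) + 3) = -189.
Step 2. [-3*((-(-5*(x + 4))) + 3) = -189] -3·(inner) — divide through by -3 ⇒ div: (-(-5*(x + 4))) + 3 = 63.
Step 3. [(-(-5*(x + 4))) + 3 = 63] subtract 3: x sits inside (… + 3) ⇒ sub: -(-5*(x + 4)) = 60.
Step 4. [-(-5*(x + 4)) = 60] flip signs both sides. So neg: -5*(x + 4) = -60.
Step 5. [-5*(x + 4) = -60] LHS = -5·(…); ÷-5 both sides. So div: x + 4 = 12.
Step 6. [x + 4 = 12] +4 is outermost — subtract 4 both sides. So sub: x = 8.

Answer: x ∈ {8}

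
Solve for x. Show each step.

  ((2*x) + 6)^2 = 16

Step 1. [((2*x) + 6)^2 = 16] LHS squared, RHS 16 ≥ 0: apply √ (±). So sqrt: (2*x) + 6 = 4 or -4.
Step 2. [(2*x) + 6 = 4 or -4] 6 comes off first (subtract 6). So sub: 2*x = -2 or -10.
Step 3. [2*x = -2 or -10] 2 out front; divide by 2 ⇒ div: x = -1 or -5.

Answer: x ∈ {-5, -1}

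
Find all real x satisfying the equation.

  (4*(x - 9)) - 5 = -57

Step 1. [(4*(x - 9)) - 5 = -57] add 5: x sits inside (… - 5), so sub: 4*(x - 9) = -52.
Step 2. [4*(x - 9) = -52] divide by the outer 4. So div: x - 9 = -13.
Step 3. [x - 9 = -13] 9 comes off first (add 9), so sub: x = -4.

Answer: x ∈ {-4}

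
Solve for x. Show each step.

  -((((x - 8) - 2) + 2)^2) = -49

Step 1. [-((((x - 8) - 2) + 2)^2) = -49] leading − — multiply by −1. So neg: (((x - 8) - 2) + 2)^2 = 49.
Step 2. [(((x - 8) - 2) + 2)^2 = 49] LHS squared, RHS 49 ≥ 0: apply √ (±) ⇒ sqrt: ((x - 8) - 2) + 2 = 7 or -7.
Step 3. [((x - 8) - 2) + 2 = 7 or -7] subtract 2: x sits inside (… + 2) ⇒ sub: (x - 8) - 2 = 5 or -9.
Step 4. [(x - 8) - 2 = 5 or -9] add 2: x sits inside (… - 2). So sub: x - 8 = 7 or -7.
Step 5. [x - 8 = 7 or -7] the outer -8 inverts by adding 8. So sub: x = 15 or 1.

Answer: x ∈ {1, 15}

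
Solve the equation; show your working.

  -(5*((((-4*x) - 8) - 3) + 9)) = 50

Step 1. [-(5*((((-4*x) - 8) - 3) + 9)) = 50] leading − — multiply by −1, so neg: 5*((((-4*x) - 8) - 3) + 9) = -50.
Step 2. [5*((((-4*x) - 8) - 3) + 9) = -50] 5 out front; divide by 5. So div: (((-4*x) - 8) - 3) + 9 = -10.
Step 3. [(((-4*x) - 8) - 3) + 9 = -10] 9 comes off first (subtract 9). So sub: ((-4*x) - 8) - 3 = -19.
Step 4. [((-4*x) - 8) - 3 = -19] -3 is outermost — add 3 both sides ⇒ sub: (-4*x) - 8 = -16.
Step 5. [(-4*x) - 8 = -16] add 8: x sits inside (… - 8) ⇒ sub: -4*x = -8.
Step 6. [-4*x = -8] leading coefficient -4: divide by -4. So div: x = 2.

Answer: x ∈ {2}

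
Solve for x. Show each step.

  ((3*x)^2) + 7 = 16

Step 1. [((3*x)^2) + 7 = 16] the outer +7 inverts by subtracting 7 ⇒ sub: (3*x)^2 = 9.
Step 2. [(3*x)^2 = 9] LHS squared, RHS 9 ≥ 0: apply √ (±). So sqrt: 3*x = 3 or -3.
Step 3. [3*x = 3 or -3] 3 out front; divide by 3, so div: x = 1 or -1.

Answer: x ∈ {-1, 1}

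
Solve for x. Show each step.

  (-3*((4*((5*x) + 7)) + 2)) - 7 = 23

Step 1. [(-3*((4*((5*x) + 7)) + 2)) - 7 = 23] -7 is outermost — add 7 both sides. So sub: -3*((4*((5*x) + 7)) + 2) = 30.
Step 2. [-3*((4*((5*x) + 7)) + 2) = 30] leading coefficient -3: divide by -3, so div: (4*((5*x) + 7)) + 2 = -10.
Step 3. [(4*((5*x) + 7)) + 2 = -10] +2 is outermost — subtract 2 both sides. So sub: 4*((5*x) + 7) = -12.
Step 4. [4*((5*x) + 7) = -12] 4 out front; divide by 4. So div: (5*x) + 7 = -3.
Step 5. [(5*x) + 7 = -3] 7 comes off first (subtract 7), so sub: 5*x = -10.
Step 6. [5*x = -10] 5·(inner) — divide through by 5 ⇒ div: x = -2.

Answer: x ∈ {-2}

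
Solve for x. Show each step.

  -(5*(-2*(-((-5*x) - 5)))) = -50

Step 1. [-(5*(-2*(-((-5*x) - 5)))) = -50] flip signs both sides ⇒ neg: 5*(-2*(-((-5*x) - 5))) = 50.
Step 2. [5*(-2*(-((-5*x) - 5))) = 50] 5·(inner) — divide through by 5, so div: -2*(-((-5*x) - 5)) = 10.
Step 3. [-2*(-((-5*x) - 5)) = 10] leading coefficient -2: divide by -2, so div: -((-5*x) - 5) = -5.
Step 4. [-((-5*x) - 5) = -5] flip signs both sides ⇒ neg: (-5*x) - 5 = 5.
Step 5. [(-5*x) - 5 = 5] -5 is outermost — add 5 both sides ⇒ sub: -5*x = 10.
Step 6. [-5*x = 10] -5 out front; divide by -5. So div: x = -2.

Answer: x ∈ {-2}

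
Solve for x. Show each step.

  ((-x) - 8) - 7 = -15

Step 1. [((-x) - 8) - 7 = -15] -7 is outermost — add 7 both sides, so sub: (-x) - 8 = -8.
Step 2. [(-x) - 8 = -8] the outer -8 inverts by adding 8 ⇒ sub: -x = 0.
Step 3. [-x = 0] leading − — multiply by −1 ⇒ neg: x = 0.

Answer: x ∈ {0}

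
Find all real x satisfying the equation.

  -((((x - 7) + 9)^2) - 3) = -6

Step 1. [-((((x - 7) + 9)^2) - 3) = -6] leading − — multiply by −1, so neg: (((x - 7) + 9)^2) - 3 = 6.
Step 2. [(((x - 7) + 9)^2) - 3 = 6] the outer -3 inverts by adding 3, so sub: ((x - 7) + 9)^2 = 9.
Step 3. [((x - 7) + 9)^2 = 9] LHS squared, RHS 9 ≥ 0: apply √ (±). So sqrt: (x - 7) + 9 = 3 or -3.
Step 4. [(x - 7) + 9 = 3 or -3] 9 comes off first (subtract 9). So sub: x - 7 = -6 or -12.
Step 5. [x - 7 = -6 or -12] -7 is outermost — add 7 both sides ⇒ sub: x = 1 or -5.

Answer: x ∈ {-5, 1}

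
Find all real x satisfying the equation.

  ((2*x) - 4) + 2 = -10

Step 1. [((2*x) - 4) + 2 = -10] subtract 2: x sits inside (… + 2). So sub: (2*x) - 4 = -12.
Step 2. [(2*x) - 4 = -12] common factor 2 (LHS and -12) — divide through, so factor: x - 2 = -6.
Step 3. [x - 2 = -6] add 2: x sits inside (… - 2), so sub: x = -4.

Answer: x ∈ {-4}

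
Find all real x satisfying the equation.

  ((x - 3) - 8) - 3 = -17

Step 1. [((x - 3) - 8) - 3 = -17] add 3: x sits inside (… - 3), so sub: (x - 3) - 8 = -14.
Step 2. [(x - 3) - 8 = -14] -8 is outermost — add 8 both sides. So sub: x - 3 = -6.
Step 3. [x - 3 = -6] peel the -3: add 3 from each side. So sub: x = -3.

Answer: x ∈ {-3}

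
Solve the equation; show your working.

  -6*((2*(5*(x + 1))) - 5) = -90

Step 1. [-6*((2*(5*(x + 1))) - 5) = -90] divide by the outer -6. So div: (2*(5*(x + 1))) - 5 = 15.
Step 2. [(2*(5*(x + 1))) - 5 = 15] -5 is outermost — add 5 both sides ⇒ sub: 2*(5*(x + 1)) = 20.
Step 3. [2*(5*(x + 1)) = 20] 2·(inner) — divide through by 2, so div: 5*(x + 1) = 10.
Step 4. [5*(x + 1) = 10] LHS = 5·(…); ÷5 both sides, so div: x + 1 = 2.
Step 5. [x + 1 = 2] subtract 1: x sits inside (… + 1), so sub: x = 1.

Answer: x ∈ {1}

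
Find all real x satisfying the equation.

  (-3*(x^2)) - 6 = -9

Step 1. [(-3*(x^2)) - 6 = -9] -3 | LHS and -3 | -9: pull -3 out ⇒ factor: (x^2) + 2 = 3.
Step 2. [(x^2) + 2 = 3] peel the +2: subtract 2 from each side, so sub: x^2 = 1.
Step 3. [x^2 = 1] √ both sides: 1 ≥ 0 gives two branches ⇒ sqrt: x = 1 or -1.

Answer: x ∈ {-1, 1}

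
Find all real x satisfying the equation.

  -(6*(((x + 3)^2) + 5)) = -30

Step 1. [-(6*(((x + 3)^2) + 5)) = -30] leading − — multiply by −1. So neg: 6*(((x + 3)^2) + 5) = 30.
Step 2. [6*(((x + 3)^2) + 5) = 30] 6 out front; divide by 6, so div: ((x + 3)^2) + 5 = 5.
Step 3. [((x + 3)^2) + 5 = 5] 5 comes off first (subtract 5) ⇒ sub: (x + 3)^2 = 0.
Step 4. [(x + 3)^2 = 0] 0 ≥ 0, LHS is (·)² — take ±√ ⇒ sqrt: x + 3 = 0.
Step 5. [x + 3 = 0] subtract 3: x sits inside (… + 3). So sub: x = -3.

Answer: x ∈ {-3}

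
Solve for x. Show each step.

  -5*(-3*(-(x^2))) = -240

Step 1. [-5*(-3*(-(x^2))) = -240] -5·(inner) — divide through by -5 ⇒ div: -3*(-(x^2)) = 48.
Step 2. [-3*(-(x^2)) = 48] leading coefficient -3: divide by -3, so div: -(x^2) = -16.
Step 3. [-(x^2) = -16] flip signs both sides. So neg: x^2 = 16.
Step 4. [x^2 = 16] √ both sides: 16 ≥ 0 gives two branches. So sqrt: x = 4 or -4.

Answer: x ∈ {-4, 4}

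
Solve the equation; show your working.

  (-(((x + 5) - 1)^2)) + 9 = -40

Step 1. [(-(((x + 5) - 1)^2)) + 9 = -40] 9 comes off first (subtract 9). So sub: -(((x + 5) - 1)^2) = -49.
Step 2. [-(((x + 5) - 1)^2) = -49] LHS negated; negate both sides. So neg: ((x + 5) - 1)^2 = 49.
Step 3. [((x + 5) - 1)^2 = 49] LHS squared, RHS 49 ≥ 0: apply √ (±) ⇒ sqrt: (x + 5) - 1 = 7 or -7.
Step 4. [(x + 5) - 1 = 7 or -7] peel the -1: add 1 from each side ⇒ sub: x + 5 = 8 or -6.
Step 5. [x + 5 = 8 or -6] 5 comes off first (subtract 5), so sub: x = 3 or -11.

Answer: x ∈ {-11, 3}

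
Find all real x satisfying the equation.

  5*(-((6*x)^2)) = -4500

Step 1. [5*(-((6*x)^2)) = -4500] 5 out front; divide by 5 ⇒ div: -((6*x)^2) = -900.
Step 2. [-((6*x)^2) = -900] leading − — multiply by −1. So neg: (6*x)^2 = 900.
Step 3. [(6*x)^2 = 900] LHS squared, RHS 900 ≥ 0: apply √ (±). So sqrt: 6*x = 30 or -30.
Step 4. [6*x = 30 or -30] divide by the outer 6. So div: x = 5 or -5.

Answer: x ∈ {-5, 5}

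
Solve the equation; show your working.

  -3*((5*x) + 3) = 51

Step 1. [-3*((5*x) + 3) = 51] LHS = -3·(…); ÷-3 both sides, so div: (5*x) + 3 = -17.
Step 2. [(5*x) + 3 = -17] subtract 3: x sits inside (… + 3). So sub: 5*x = -20.
Step 3. [5*x = -20] divide by the outer 5. So div: x = -4.

Answer: x ∈ {-4}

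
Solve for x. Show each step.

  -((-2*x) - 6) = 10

Step 1. [-((-2*x) - 6) = 10] leading − — multiply by −1, so neg: (-2*x) - 6 = -10.
Step 2. [(-2*x) - 6 = -10] -2 divides every term; factor it out. So factor: x + 3 = 5.
Step 3. [x + 3 = 5] +3 is outermost — subtract 3 both sides, so sub: x = 2.

Answer: x ∈ {2}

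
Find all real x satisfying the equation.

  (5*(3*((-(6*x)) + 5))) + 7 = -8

Step 1. [(5*(3*((-(6*x)) + 5))) + 7 = -8] the outer +7 inverts by subtracting 7. So sub: 5*(3*((-(6*x)) + 5)) = -15.
Step 2. [5*(3*((-(6*x)) + 5)) = -15] divide by the outer 5 ⇒ div: 3*((-(6*x)) + 5) = -3.
Step 3. [3*((-(6*x)) + 5) = -3] divide by the outer 3, so div: (-(6*x)) + 5 = -1.
Step 4. [(-(6*x)) + 5 = -1] +5 is outermost — subtract 5 both sides ⇒ sub: -(6*x) = -6.
Step 5. [-(6*x) = -6] flip signs both sides. So neg: 6*x = 6.
Step 6. [6*x = 6] leading coefficient 6: divide by 6. So div: x = 1.

Answer: x ∈ {1}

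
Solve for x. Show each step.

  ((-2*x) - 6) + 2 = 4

Step 1. [((-2*x) - 6) + 2 = 4] peel the +2: subtract 2 from each side. So sub: (-2*x) - 6 = 2.
Step 2. [(-2*x) - 6 = 2] common factor -2 (LHS and 2) — divide through, so factor: x + 3 = -1.
Step 3. [x + 3 = -1] the outer +3 inverts by subtracting 3, so sub: x = -4.

Answer: x ∈ {-4}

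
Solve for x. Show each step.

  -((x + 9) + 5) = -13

Step 1. [-((x + 9) + 5) = -13] leading − — multiply by −1. So neg: (x + 9) + 5 = 13.
Step 2. [(x + 9) + 5 = 13] the outer +5 inverts by subtracting 5, so sub: x + 9 = 8.
Step 3. [x + 9 = 8] the outer +9 inverts by subtracting 9, so sub: x = -1.

Answer: x ∈ {-1}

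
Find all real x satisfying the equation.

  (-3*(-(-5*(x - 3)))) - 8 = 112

Step 1. [(-3*(-(-5*(x - 3)))) - 8 = 112] -8 is outermost — add 8 both sides, so sub: -3*(-(-5*(x - 3))) = 120.
Step 2. [-3*(-(-5*(x - 3))) = 120] -3 out front; divide by -3. So div: -(-5*(x - 3)) = -40.
Step 3. [-(-5*(x - 3)) = -40] leading − — multiply by −1, so neg: -5*(x - 3) = 40.
Step 4. [-5*(x - 3) = 40] divide by the outer -5, so div: x - 3 = -8.
Step 5. [x - 3 = -8] -3 is outermost — add 3 both sides. So sub: x = -5.

Answer: x ∈ {-5}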